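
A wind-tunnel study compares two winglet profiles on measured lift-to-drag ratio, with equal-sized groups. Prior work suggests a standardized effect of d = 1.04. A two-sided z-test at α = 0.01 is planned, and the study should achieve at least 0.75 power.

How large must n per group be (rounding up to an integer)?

Set Φ(δ − 2.576) = 0.75; then δ − 2.576 = Φ⁻¹(0.75) = 0.674, giving δ = 3.250.
(The Φ(−δ − z_{α/2}) term is vanishingly small for δ > 0 and is dropped in the standard sample-size formula.)
δ = d·√(n/2) ⇒ n = 2(δ/d)² = 2 × (3.250 / 1.04)² = 19.54.
Rounding up, n = 20 per group.

n = 20 per group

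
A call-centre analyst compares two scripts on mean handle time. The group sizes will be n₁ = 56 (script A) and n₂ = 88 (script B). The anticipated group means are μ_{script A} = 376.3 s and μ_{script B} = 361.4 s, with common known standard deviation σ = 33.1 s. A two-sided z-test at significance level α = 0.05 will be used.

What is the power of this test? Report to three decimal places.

Standardized effect: d = |μ_{script A} − μ_{script B}| / σ = |376.3 − 361.4| / 33.1 = 0.4502
Noncentrality parameter: δ = d / √(1/n₁ + 1/n₂) = 0.4502 / √(1/56 + 1/88) = 2.6334
Two-sided α = 0.05 → critical value z_{0.025} = 1.960.
Power = Φ(δ − 1.960) + Φ(−δ − 1.960) = Φ(0.673) + Φ(-4.593) = 0.7497 + 0.0000 = 0.7497.

Power ≈ 0.750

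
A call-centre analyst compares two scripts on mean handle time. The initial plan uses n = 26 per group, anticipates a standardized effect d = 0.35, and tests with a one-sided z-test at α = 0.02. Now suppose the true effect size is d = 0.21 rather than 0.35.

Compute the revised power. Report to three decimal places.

With d = 0.21: δ = d·√(n/2) = 0.21 × √(26/2) = 0.7572. Critical value z_{0.02} = 2.054.
Revised power = P(Z > 2.054 − δ) = Φ(-1.297) = 0.0974.

Power ≈ 0.097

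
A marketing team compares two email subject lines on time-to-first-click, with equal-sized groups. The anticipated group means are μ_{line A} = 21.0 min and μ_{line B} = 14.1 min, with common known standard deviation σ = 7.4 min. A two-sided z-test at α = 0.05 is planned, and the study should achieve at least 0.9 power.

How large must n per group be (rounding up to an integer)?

Standardized effect: d = |μ_{line A} − μ_{line B}| / σ = |21.0 − 14.1| / 7.4 = 0.9324
Set Φ(δ − 1.960) = 0.9; then δ − 1.960 = Φ⁻¹(0.9) = 1.282, giving δ = 3.242.
(For δ > 0 the lower-tail rejection region contributes negligibly to power, so the one-term inversion is standard.)
δ = d·√(n/2) ⇒ n = 2(δ/d)² = 2 × (3.242 / 0.9324)² = 24.17.
Round up to the next whole unit.

n = 25 per group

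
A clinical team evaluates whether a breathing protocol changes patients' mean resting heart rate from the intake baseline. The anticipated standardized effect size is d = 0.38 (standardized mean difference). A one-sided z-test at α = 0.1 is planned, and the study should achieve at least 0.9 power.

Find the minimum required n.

Set Φ(δ − 1.282) = 0.9; then δ − 1.282 = Φ⁻¹(0.9) = 1.282, giving δ = 2.563.
δ = d·√n ⇒ n = (δ/d)² = (2.563 / 0.38)² = 45.50.
Round up to the next whole unit.

n = 46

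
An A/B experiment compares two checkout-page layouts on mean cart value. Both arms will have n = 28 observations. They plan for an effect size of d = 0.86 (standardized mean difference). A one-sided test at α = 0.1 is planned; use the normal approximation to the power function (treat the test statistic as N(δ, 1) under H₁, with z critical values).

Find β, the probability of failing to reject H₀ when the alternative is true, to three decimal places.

Noncentrality parameter: δ = d·√(n/2) = 0.86 × √(28/2) = 3.2178
One-sided α = 0.1 → critical value z_{0.1} = 1.282.
Power = P(Z > 1.282 − δ) = Φ(1.936) = 0.9736.
Type II error: β = 1 − power = 1 − 0.9736 = 0.0264.

β ≈ 0.026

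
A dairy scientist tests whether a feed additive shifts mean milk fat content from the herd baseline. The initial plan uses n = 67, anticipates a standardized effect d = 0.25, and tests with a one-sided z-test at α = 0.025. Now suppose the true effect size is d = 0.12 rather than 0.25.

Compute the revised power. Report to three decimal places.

Power ≈ 0.164

With d = 0.12: δ = d·√n = 0.12 × √67 = 0.9822. Critical value z_{0.025} = 1.960.
Revised power = P(Z > 1.960 − δ) = Φ(-0.978) = 0.1641.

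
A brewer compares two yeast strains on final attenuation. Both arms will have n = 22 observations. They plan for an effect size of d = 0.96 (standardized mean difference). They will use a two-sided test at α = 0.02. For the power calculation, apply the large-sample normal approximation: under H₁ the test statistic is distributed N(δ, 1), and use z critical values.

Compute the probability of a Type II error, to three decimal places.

β ≈ 0.196

Noncentrality parameter: δ = d·√(n/2) = 0.96 × √(22/2) = 3.1840
Two-sided α = 0.02 → critical value z_{0.01} = 2.326.
Power = Φ(δ − 2.326) + Φ(−δ − 2.326) = Φ(0.858) + Φ(-5.510) = 0.8044 + 0.0000 = 0.8044.
Type II error: β = 1 − power = 1 − 0.8044 = 0.1956.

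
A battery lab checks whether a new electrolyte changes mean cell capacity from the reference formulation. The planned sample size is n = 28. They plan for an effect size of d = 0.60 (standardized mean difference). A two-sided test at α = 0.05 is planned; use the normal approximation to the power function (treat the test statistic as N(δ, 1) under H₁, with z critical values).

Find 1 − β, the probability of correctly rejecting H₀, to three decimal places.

Power ≈ 0.888

Noncentrality parameter: δ = d·√n = 0.60 × √28 = 3.1749
Two-sided α = 0.05 → critical value z_{0.025} = 1.960.
Power = Φ(δ − 1.960) + Φ(−δ − 1.960) = Φ(1.215) + Φ(-5.135) = 0.8878 + 0.0000 = 0.8878.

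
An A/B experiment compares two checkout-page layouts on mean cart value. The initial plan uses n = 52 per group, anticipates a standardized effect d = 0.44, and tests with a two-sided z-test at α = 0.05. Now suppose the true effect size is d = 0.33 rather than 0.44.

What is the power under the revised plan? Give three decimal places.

Power ≈ 0.391

With d = 0.33: δ = d·√(n/2) = 0.33 × √(52/2) = 1.6827. Critical value z_{0.025} = 1.960.
Revised power = Φ(δ − 1.960) + Φ(−δ − 1.960) = Φ(-0.277) + Φ(-3.643) = 0.3908 + 0.0001 = 0.3909.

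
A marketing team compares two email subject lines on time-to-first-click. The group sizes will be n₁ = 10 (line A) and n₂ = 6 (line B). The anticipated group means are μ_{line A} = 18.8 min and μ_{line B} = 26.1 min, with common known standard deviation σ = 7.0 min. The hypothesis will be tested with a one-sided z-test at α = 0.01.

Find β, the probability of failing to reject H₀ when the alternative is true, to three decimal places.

β ≈ 0.621

Standardized effect: d = |μ_{line A} − μ_{line B}| / σ = |18.8 − 26.1| / 7.0 = 1.0429
Noncentrality parameter: λ = d / √(1/n₁ + 1/n₂) = 1.0429 / √(1/10 + 1/6) = 2.0195
Critical value for a one-sided test at α = 0.01: z_α = 2.326.
Power = P(Z > 2.326 − λ) = Φ(-0.307) = 0.3795.
Type II error: β = 1 − power = 1 − 0.3795 = 0.6205.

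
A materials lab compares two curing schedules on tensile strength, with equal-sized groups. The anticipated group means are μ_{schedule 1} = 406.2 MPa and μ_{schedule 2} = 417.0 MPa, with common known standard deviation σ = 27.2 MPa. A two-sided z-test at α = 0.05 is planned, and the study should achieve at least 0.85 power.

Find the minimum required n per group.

Standardized effect: d = |μ_{schedule 1} − μ_{schedule 2}| / σ = |406.2 − 417.0| / 27.2 = 0.3971
For power 0.85 need Φ(δ − z_{0.025}) = 0.85, so δ = z_{0.025} + z_{0.15} = 1.960 + 1.036 = 2.996.
(For δ > 0 the lower-tail rejection region contributes negligibly to power, so the one-term inversion is standard.)
δ = d·√(n/2) ⇒ n = 2(δ/d)² = 2 × (2.996 / 0.3971)² = 113.90.
Round up to the next whole unit.

n = 114 per group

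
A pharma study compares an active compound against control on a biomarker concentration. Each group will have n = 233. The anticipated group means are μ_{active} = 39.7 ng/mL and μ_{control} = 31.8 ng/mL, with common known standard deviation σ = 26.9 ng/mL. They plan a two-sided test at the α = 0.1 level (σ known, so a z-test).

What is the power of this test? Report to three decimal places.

Power ≈ 0.936

Standardized effect: d = |μ_{active} − μ_{control}| / σ = |39.7 − 31.8| / 26.9 = 0.2937
Noncentrality parameter: δ = d·√(n/2) = 0.2937 × √(233/2) = 3.1698
Two-sided α = 0.1 → critical value z_{0.05} = 1.645.
Power = Φ(δ − 1.645) + Φ(−δ − 1.645) = Φ(1.525) + Φ(-4.815) = 0.9364 + 0.0000 = 0.9364.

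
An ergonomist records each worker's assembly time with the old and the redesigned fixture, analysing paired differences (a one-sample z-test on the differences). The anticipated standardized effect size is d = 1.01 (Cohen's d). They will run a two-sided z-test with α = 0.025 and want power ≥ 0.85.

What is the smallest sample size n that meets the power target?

Set Φ(δ − 2.241) = 0.85; then δ − 2.241 = Φ⁻¹(0.85) = 1.036, giving δ = 3.278.
(For δ > 0 the lower-tail rejection region contributes negligibly to power, so the one-term inversion is standard.)
δ = d·√n ⇒ n = (δ/d)² = (3.278 / 1.01)² = 10.53.
Rounding up, n = 11.

n = 11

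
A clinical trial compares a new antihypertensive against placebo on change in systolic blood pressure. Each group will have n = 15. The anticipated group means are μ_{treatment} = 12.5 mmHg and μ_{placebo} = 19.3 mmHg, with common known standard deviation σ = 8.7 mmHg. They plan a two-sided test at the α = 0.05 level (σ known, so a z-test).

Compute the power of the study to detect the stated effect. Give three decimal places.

Standardized effect: d = |μ_{treatment} − μ_{placebo}| / σ = |12.5 − 19.3| / 8.7 = 0.7816
Noncentrality parameter: δ = d·√(n/2) = 0.7816 × √(15/2) = 2.1405
Critical value for a two-sided test at α = 0.05: z_{α/2} = 1.960.
Power = Φ(δ − 1.960) + Φ(−δ − 1.960) = Φ(0.181) + Φ(-4.100) = 0.5716 + 0.0000 = 0.5717.

Power ≈ 0.572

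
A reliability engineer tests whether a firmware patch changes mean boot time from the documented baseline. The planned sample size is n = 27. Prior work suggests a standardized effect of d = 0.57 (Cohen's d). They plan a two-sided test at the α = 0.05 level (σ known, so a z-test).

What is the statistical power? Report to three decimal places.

Power ≈ 0.842

Noncentrality parameter: δ = d·√n = 0.57 × √27 = 2.9618
Two-sided α = 0.05 → critical value z_{0.025} = 1.960.
Power = Φ(δ − 1.960) + Φ(−δ − 1.960) = Φ(1.002) + Φ(-4.922) = 0.8418 + 0.0000 = 0.8418.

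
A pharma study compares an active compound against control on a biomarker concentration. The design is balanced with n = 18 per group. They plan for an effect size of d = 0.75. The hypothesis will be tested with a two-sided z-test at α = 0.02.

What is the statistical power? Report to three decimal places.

Power ≈ 0.470

Noncentrality parameter: δ = d·√(n/2) = 0.75 × √(18/2) = 2.2500
Two-sided α = 0.02 → critical value z_{0.01} = 2.326.
Power = Φ(δ − 2.326) + Φ(−δ − 2.326) = Φ(-0.076) + Φ(-4.576) = 0.4696 + 0.0000 = 0.4696.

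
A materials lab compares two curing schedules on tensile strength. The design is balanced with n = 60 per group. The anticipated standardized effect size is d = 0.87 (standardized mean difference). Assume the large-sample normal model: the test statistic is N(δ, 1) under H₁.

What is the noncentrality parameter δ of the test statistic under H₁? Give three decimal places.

δ ≈ 4.765

The noncentrality parameter scales effect size by the design's sample-size factor: δ = d·√(n/2) = 0.87 × √(60/2) = 4.7652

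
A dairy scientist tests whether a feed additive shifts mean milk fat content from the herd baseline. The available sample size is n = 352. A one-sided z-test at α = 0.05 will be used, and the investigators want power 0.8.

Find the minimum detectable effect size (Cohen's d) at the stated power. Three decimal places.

d ≈ 0.133

Need Φ(δ − 1.645) = 0.8, so δ = 1.645 + 0.842 = 2.486.
δ = d·√n ⇒ d = δ/√n = 2.486/√352 = 0.1325.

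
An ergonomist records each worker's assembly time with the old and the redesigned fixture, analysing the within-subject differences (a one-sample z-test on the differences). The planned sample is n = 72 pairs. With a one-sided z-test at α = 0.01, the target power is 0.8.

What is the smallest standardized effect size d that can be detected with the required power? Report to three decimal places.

d ≈ 0.373

Need Φ(δ − 2.326) = 0.8, so δ = 2.326 + 0.842 = 3.168.
δ = d·√n ⇒ d = δ/√n = 3.168/√72 = 0.3733.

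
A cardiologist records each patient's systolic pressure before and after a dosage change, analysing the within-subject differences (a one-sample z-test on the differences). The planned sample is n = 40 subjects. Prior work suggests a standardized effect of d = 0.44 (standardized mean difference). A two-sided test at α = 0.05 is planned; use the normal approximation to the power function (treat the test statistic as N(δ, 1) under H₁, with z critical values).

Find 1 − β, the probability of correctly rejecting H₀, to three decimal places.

Power ≈ 0.795

Noncentrality parameter: δ = d·√n = 0.44 × √40 = 2.7828
Critical value for a two-sided test at α = 0.05: z_{α/2} = 1.960.
Power = Φ(δ − 1.960) + Φ(−δ − 1.960) = Φ(0.823) + Φ(-4.743) = 0.7947 + 0.0000 = 0.7947.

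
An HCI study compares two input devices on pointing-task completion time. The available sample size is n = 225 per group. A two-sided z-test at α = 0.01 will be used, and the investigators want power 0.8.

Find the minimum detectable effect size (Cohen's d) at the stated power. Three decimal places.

Need Φ(δ − 2.576) = 0.8, so δ = 2.576 + 0.842 = 3.417.
(The second rejection-region term Φ(−δ − z_{α/2}) is negligible and dropped.)
δ = d·√(n/2) ⇒ d = δ/√(n/2) = 3.417/√(225/2) = 0.3222.

d ≈ 0.322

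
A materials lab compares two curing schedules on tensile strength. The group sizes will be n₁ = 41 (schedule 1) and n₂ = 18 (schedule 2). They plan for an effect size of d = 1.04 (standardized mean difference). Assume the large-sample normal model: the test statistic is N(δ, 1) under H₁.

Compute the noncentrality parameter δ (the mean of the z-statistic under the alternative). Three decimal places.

δ ≈ 3.678

The noncentrality parameter scales effect size by the design's sample-size factor: δ = d / √(1/n₁ + 1/n₂) = 1.04 / √(1/41 + 1/18) = 3.6782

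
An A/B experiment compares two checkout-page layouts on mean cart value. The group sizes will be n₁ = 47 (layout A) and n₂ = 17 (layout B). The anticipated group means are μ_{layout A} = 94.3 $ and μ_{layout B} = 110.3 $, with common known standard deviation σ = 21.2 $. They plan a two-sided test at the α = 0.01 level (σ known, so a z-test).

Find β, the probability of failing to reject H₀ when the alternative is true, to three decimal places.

β ≈ 0.464

Standardized effect: d = |μ_{layout A} − μ_{layout B}| / σ = |94.3 − 110.3| / 21.2 = 0.7547
Noncentrality parameter: δ = d / √(1/n₁ + 1/n₂) = 0.7547 / √(1/47 + 1/17) = 2.6667
Two-sided α = 0.01 → critical value z_{0.005} = 2.576.
Power = Φ(δ − 2.576) + Φ(−δ − 2.576) = Φ(0.091) + Φ(-5.242) = 0.5362 + 0.0000 = 0.5362.
Type II error: β = 1 − power = 1 − 0.5362 = 0.4638.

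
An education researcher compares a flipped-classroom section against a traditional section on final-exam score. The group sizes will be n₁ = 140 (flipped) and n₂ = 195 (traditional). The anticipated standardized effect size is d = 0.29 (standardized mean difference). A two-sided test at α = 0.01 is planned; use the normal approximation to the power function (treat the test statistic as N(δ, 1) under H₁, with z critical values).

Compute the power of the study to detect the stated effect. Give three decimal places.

Noncentrality parameter: δ = d / √(1/n₁ + 1/n₂) = 0.29 / √(1/140 + 1/195) = 2.6179
Two-sided α = 0.01 → critical value z_{0.005} = 2.576.
Power = Φ(δ − 2.576) + Φ(−δ − 2.576) = Φ(0.042) + Φ(-5.194) = 0.5168 + 0.0000 = 0.5168.

Power ≈ 0.517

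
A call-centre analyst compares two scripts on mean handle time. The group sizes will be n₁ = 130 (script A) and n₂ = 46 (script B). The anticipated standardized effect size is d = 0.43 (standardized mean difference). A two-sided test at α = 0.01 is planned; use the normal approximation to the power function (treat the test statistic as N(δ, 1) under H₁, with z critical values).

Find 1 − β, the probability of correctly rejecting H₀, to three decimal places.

Noncentrality parameter: λ = d / √(1/n₁ + 1/n₂) = 0.43 / √(1/130 + 1/46) = 2.5065
Critical value for a two-sided test at α = 0.01: z_{α/2} = 2.576.
Power = Φ(λ − 2.576) + Φ(−λ − 2.576) = Φ(-0.069) + Φ(-5.082) = 0.4724 + 0.0000 = 0.4724.

Power ≈ 0.472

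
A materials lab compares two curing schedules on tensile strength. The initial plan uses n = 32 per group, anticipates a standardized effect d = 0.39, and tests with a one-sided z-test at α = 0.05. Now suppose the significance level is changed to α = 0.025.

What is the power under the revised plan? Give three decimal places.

δ = d·√(n/2) = 0.39 × √(32/2) = 1.5600 (unchanged). New critical value: z_{0.025} = 1.960.
Revised power = P(Z > 1.960 − δ) = Φ(-0.400) = 0.3446.

Power ≈ 0.345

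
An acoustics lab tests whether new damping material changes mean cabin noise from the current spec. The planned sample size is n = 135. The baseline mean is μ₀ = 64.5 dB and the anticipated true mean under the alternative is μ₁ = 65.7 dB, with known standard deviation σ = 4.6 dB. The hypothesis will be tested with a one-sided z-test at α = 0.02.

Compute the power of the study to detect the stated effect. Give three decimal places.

Standardized effect: d = |μ₁ − μ₀| / σ = |65.7 − 64.5| / 4.6 = 0.2609
Noncentrality parameter: δ = d·√n = 0.2609 × √135 = 3.0310
One-sided α = 0.02 → critical value z_{0.02} = 2.054.
Power = Φ(δ − 2.054) = Φ(0.977) = 0.8358.

Power ≈ 0.836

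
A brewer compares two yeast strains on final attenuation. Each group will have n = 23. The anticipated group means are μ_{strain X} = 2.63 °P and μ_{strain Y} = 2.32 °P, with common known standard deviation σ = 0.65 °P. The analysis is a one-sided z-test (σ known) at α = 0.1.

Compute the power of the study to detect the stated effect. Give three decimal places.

Power ≈ 0.631

Standardized effect: d = |μ_{strain X} − μ_{strain Y}| / σ = |2.63 − 2.32| / 0.65 = 0.4769
Noncentrality parameter: δ = d·√(n/2) = 0.4769 × √(23/2) = 1.6173
Critical value for a one-sided test at α = 0.1: z_α = 1.282.
Power = P(Z > 1.282 − δ) = Φ(0.336) = 0.6315.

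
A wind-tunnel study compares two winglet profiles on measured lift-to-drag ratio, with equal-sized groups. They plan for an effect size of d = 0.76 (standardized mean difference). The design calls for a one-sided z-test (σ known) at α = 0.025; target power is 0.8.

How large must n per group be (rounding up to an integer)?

Set Φ(δ − 1.960) = 0.8; then δ − 1.960 = Φ⁻¹(0.8) = 0.842, giving δ = 2.802.
δ = d·√(n/2) ⇒ n = 2(δ/d)² = 2 × (2.802 / 0.76)² = 27.18.
Rounding up, n = 28 per group.

n = 28 per group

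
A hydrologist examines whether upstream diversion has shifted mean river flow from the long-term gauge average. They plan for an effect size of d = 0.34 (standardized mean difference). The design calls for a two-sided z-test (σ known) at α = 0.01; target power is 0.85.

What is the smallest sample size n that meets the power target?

For power 0.85 need Φ(δ − z_{0.005}) = 0.85, so δ = z_{0.005} + z_{0.15} = 2.576 + 1.036 = 3.612.
(The Φ(−δ − z_{α/2}) term is vanishingly small for δ > 0 and is dropped in the standard sample-size formula.)
δ = d·√n ⇒ n = (δ/d)² = (3.612 / 0.34)² = 112.88.
Round up to the next whole unit.

n = 113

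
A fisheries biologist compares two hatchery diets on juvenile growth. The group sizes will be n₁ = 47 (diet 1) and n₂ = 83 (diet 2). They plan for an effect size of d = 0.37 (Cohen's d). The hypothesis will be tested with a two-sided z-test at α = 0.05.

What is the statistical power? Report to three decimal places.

Noncentrality parameter: λ = d / √(1/n₁ + 1/n₂) = 0.37 / √(1/47 + 1/83) = 2.0268
Two-sided α = 0.05 → critical value z_{0.025} = 1.960.
Power = Φ(λ − 1.960) + Φ(−λ − 1.960) = Φ(0.067) + Φ(-3.987) = 0.5267 + 0.0000 = 0.5267.

Power ≈ 0.527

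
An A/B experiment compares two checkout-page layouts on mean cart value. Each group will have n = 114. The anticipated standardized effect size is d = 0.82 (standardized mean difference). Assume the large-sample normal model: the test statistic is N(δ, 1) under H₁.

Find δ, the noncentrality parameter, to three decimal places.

δ ≈ 6.191

δ = d·√(n/2) = 0.82 × √(114/2) = 6.1909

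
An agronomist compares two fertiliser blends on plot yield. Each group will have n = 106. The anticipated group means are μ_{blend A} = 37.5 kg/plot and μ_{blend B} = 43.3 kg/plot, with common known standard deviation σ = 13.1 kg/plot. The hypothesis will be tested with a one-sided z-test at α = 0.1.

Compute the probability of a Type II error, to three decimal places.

Standardized effect: d = |μ_{blend A} − μ_{blend B}| / σ = |37.5 − 43.3| / 13.1 = 0.4427
Noncentrality parameter: δ = d·√(n/2) = 0.4427 × √(106/2) = 3.2233
One-sided α = 0.1 → critical value z_{0.1} = 1.282.
Power = P(Z > 1.282 − δ) = Φ(1.942) = 0.9739.
Type II error: β = 1 − power = 1 − 0.9739 = 0.0261.

β ≈ 0.026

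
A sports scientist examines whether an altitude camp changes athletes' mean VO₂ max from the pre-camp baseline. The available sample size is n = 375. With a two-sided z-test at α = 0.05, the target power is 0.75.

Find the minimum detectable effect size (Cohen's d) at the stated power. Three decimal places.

d ≈ 0.136

Need Φ(δ − 1.960) = 0.75, so δ = 1.960 + 0.674 = 2.634.
(The second rejection-region term Φ(−δ − z_{α/2}) is negligible and dropped.)
δ = d·√n ⇒ d = δ/√n = 2.634/√375 = 0.1360.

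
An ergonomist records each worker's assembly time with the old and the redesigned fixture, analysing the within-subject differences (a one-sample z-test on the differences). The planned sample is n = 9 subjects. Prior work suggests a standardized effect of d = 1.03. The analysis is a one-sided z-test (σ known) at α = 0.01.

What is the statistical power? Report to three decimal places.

Noncentrality parameter: λ = d·√n = 1.03 × √9 = 3.0900
Critical value for a one-sided test at α = 0.01: z_α = 2.326.
Power = P(Z > 2.326 − λ) = Φ(0.764) = 0.7775.

Power ≈ 0.777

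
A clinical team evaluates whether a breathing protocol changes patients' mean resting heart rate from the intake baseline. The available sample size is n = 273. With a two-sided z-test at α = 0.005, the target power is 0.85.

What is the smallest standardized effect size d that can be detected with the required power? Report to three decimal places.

Required noncentrality: δ = z_{0.0025} + z_{0.15} = 2.807 + 1.036 = 3.843.
(Lower-tail contribution to power is negligible for δ > 0.)
δ = d·√n ⇒ d = δ/√n = 3.843/√273 = 0.2326.

d ≈ 0.233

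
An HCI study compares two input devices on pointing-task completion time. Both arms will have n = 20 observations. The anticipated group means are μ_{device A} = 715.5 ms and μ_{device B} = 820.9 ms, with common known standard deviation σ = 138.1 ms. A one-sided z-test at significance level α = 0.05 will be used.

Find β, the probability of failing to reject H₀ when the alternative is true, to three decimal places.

β ≈ 0.221

Standardized effect: d = |μ_{device A} − μ_{device B}| / σ = |715.5 − 820.9| / 138.1 = 0.7632
Noncentrality parameter: δ = d·√(n/2) = 0.7632 × √(20/2) = 2.4135
One-sided α = 0.05 → critical value z_{0.05} = 1.645.
Power = P(Z > 1.645 − δ) = Φ(0.769) = 0.7789.
Type II error: β = 1 − power = 1 − 0.7789 = 0.2211.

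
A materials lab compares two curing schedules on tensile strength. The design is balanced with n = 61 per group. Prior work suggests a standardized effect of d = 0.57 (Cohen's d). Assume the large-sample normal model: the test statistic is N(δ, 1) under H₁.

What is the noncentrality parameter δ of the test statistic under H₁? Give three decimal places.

The noncentrality parameter scales effect size by the design's sample-size factor: δ = d·√(n/2) = 0.57 × √(61/2) = 3.1479

δ ≈ 3.148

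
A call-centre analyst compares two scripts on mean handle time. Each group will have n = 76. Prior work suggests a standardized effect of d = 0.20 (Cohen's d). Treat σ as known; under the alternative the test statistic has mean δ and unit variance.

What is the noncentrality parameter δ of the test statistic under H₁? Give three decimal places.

δ ≈ 1.233

The noncentrality parameter scales effect size by the design's sample-size factor: δ = d·√(n/2) = 0.20 × √(76/2) = 1.2329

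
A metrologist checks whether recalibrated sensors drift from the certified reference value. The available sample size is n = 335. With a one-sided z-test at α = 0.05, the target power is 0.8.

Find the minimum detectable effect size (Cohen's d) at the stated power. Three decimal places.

Need Φ(δ − 1.645) = 0.8, so δ = 1.645 + 0.842 = 2.486.
δ = d·√n ⇒ d = δ/√n = 2.486/√335 = 0.1359.

d ≈ 0.136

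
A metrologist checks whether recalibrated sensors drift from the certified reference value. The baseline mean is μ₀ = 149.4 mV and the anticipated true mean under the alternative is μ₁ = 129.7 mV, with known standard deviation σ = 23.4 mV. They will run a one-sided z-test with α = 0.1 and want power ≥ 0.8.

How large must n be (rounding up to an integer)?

Standardized effect: d = |μ₁ − μ₀| / σ = |129.7 − 149.4| / 23.4 = 0.8419
Set Φ(δ − 1.282) = 0.8; then δ − 1.282 = Φ⁻¹(0.8) = 0.842, giving δ = 2.123.
δ = d·√n ⇒ n = (δ/d)² = (2.123 / 0.8419)² = 6.36.
Rounding up, n = 7.

n = 7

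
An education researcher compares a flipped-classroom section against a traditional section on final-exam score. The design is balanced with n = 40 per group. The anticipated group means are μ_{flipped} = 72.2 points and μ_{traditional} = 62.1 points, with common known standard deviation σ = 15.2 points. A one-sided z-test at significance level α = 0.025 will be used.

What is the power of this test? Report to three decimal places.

Power ≈ 0.844

Standardized effect: d = |μ_{flipped} − μ_{traditional}| / σ = |72.2 − 62.1| / 15.2 = 0.6645
Noncentrality parameter: δ = d·√(n/2) = 0.6645 × √(40/2) = 2.9716
One-sided α = 0.025 → critical value z_{0.025} = 1.960.
Power = Φ(δ − 1.960) = Φ(1.012) = 0.8441.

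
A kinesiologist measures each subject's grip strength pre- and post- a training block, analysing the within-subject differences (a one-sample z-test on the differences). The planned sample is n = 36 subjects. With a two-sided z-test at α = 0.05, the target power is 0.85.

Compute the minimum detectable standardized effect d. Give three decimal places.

Need Φ(δ − 1.960) = 0.85, so δ = 1.960 + 1.036 = 2.996.
(The second rejection-region term Φ(−δ − z_{α/2}) is negligible and dropped.)
δ = d·√n ⇒ d = δ/√n = 2.996/√36 = 0.4994.

d ≈ 0.499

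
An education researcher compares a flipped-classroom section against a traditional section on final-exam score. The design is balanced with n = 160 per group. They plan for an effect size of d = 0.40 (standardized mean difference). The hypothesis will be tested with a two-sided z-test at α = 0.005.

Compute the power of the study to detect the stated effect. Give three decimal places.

Noncentrality parameter: δ = d·√(n/2) = 0.40 × √(160/2) = 3.5777
Two-sided α = 0.005 → critical value z_{0.0025} = 2.807.
Power = Φ(δ − 2.807) + Φ(−δ − 2.807) = Φ(0.771) + Φ(-6.385) = 0.7796 + 0.0000 = 0.7796.

Power ≈ 0.780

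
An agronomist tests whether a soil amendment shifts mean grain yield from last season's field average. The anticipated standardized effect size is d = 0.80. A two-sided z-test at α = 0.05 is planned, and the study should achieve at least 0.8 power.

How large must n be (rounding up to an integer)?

n = 13

For power 0.8 need Φ(δ − z_{0.025}) = 0.8, so δ = z_{0.025} + z_{0.20} = 1.960 + 0.842 = 2.802.
(For δ > 0 the lower-tail rejection region contributes negligibly to power, so the one-term inversion is standard.)
δ = d·√n ⇒ n = (δ/d)² = (2.802 / 0.80)² = 12.26.
Rounding up, n = 13.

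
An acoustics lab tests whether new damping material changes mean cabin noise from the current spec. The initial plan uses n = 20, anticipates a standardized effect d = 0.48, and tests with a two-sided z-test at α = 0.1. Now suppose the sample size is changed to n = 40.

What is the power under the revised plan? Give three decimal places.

With n = 40: δ = d·√n = 0.48 × √40 = 3.0358. Critical value z_{0.05} = 1.645.
Revised power = Φ(δ − 1.645) + Φ(−δ − 1.645) = Φ(1.391) + Φ(-4.681) = 0.9179 + 0.0000 = 0.9179.

Power ≈ 0.918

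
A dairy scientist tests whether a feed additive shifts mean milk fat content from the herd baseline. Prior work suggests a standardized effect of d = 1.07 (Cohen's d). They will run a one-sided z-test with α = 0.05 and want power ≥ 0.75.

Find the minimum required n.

For power 0.75 need Φ(δ − z_{0.05}) = 0.75, so δ = z_{0.05} + z_{0.25} = 1.645 + 0.674 = 2.319.
δ = d·√n ⇒ n = (δ/d)² = (2.319 / 1.07)² = 4.70.
Rounding up, n = 5.

n = 5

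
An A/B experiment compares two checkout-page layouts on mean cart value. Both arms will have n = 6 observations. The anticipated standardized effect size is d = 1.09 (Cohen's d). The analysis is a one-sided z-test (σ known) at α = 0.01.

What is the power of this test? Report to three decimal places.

Power ≈ 0.331

Noncentrality parameter: δ = d·√(n/2) = 1.09 × √(6/2) = 1.8879
Critical value for a one-sided test at α = 0.01: z_α = 2.326.
Power = P(Z > 2.326 − δ) = Φ(-0.438) = 0.3305.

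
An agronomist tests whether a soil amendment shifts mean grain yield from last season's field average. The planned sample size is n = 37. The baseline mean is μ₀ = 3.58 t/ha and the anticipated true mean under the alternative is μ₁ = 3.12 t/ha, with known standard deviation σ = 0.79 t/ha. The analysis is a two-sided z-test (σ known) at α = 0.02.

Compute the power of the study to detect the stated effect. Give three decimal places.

Power ≈ 0.888

Standardized effect: d = |μ₁ − μ₀| / σ = |3.12 − 3.58| / 0.79 = 0.5823
Noncentrality parameter: δ = d·√n = 0.5823 × √37 = 3.5419
Critical value for a two-sided test at α = 0.02: z_{α/2} = 2.326.
Power = Φ(δ − 2.326) + Φ(−δ − 2.326) = Φ(1.216) + Φ(-5.868) = 0.8879 + 0.0000 = 0.8879.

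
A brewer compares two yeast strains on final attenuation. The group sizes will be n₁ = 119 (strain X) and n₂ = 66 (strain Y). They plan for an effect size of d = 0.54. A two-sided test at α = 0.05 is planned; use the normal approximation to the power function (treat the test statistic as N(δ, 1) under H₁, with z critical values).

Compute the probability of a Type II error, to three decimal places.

β ≈ 0.060

Noncentrality parameter: δ = d / √(1/n₁ + 1/n₂) = 0.54 / √(1/119 + 1/66) = 3.5185
Two-sided α = 0.05 → critical value z_{0.025} = 1.960.
Power = Φ(δ − 1.960) + Φ(−δ − 1.960) = Φ(1.559) + Φ(-5.478) = 0.9404 + 0.0000 = 0.9404.
Type II error: β = 1 − power = 1 − 0.9404 = 0.0596.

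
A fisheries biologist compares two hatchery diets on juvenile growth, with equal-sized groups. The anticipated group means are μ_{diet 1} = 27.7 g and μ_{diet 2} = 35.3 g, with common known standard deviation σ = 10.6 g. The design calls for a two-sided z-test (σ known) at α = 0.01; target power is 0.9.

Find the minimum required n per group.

Standardized effect: d = |μ_{diet 1} − μ_{diet 2}| / σ = |27.7 − 35.3| / 10.6 = 0.7170
Set Φ(δ − 2.576) = 0.9; then δ − 2.576 = Φ⁻¹(0.9) = 1.282, giving δ = 3.857.
(The Φ(−δ − z_{α/2}) term is vanishingly small for δ > 0 and is dropped in the standard sample-size formula.)
δ = d·√(n/2) ⇒ n = 2(δ/d)² = 2 × (3.857 / 0.7170)² = 57.89.
Rounding up, n = 58 per group.

n = 58 per group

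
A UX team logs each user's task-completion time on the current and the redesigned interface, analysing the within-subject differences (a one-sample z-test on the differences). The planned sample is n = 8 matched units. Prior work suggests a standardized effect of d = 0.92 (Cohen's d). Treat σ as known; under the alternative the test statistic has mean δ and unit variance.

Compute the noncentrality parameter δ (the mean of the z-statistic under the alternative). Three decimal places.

δ ≈ 2.602

δ = d·√n = 0.92 × √8 = 2.6022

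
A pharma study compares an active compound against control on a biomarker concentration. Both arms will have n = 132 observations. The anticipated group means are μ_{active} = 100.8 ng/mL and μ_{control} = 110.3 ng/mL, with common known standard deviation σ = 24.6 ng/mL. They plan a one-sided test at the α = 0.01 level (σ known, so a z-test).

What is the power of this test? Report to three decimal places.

Standardized effect: d = |μ_{active} − μ_{control}| / σ = |100.8 − 110.3| / 24.6 = 0.3862
Noncentrality parameter: λ = d·√(n/2) = 0.3862 × √(132/2) = 3.1373
One-sided α = 0.01 → critical value z_{0.01} = 2.326.
Power = Φ(λ − 2.326) = Φ(0.811) = 0.7913.

Power ≈ 0.791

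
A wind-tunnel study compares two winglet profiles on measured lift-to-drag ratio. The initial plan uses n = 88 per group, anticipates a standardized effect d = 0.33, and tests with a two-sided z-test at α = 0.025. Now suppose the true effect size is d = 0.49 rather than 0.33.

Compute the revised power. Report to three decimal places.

With d = 0.49: δ = d·√(n/2) = 0.49 × √(88/2) = 3.2503. Critical value z_{0.0125} = 2.241.
Revised power = Φ(δ − 2.241) + Φ(−δ − 2.241) = Φ(1.009) + Φ(-5.492) = 0.8435 + 0.0000 = 0.8435.

Power ≈ 0.843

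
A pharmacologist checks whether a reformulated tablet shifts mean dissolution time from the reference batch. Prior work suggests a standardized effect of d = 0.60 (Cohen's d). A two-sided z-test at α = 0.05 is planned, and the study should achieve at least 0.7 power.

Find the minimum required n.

For power 0.7 need Φ(δ − z_{0.025}) = 0.7, so δ = z_{0.025} + z_{0.30} = 1.960 + 0.524 = 2.484.
(For δ > 0 the lower-tail rejection region contributes negligibly to power, so the one-term inversion is standard.)
δ = d·√n ⇒ n = (δ/d)² = (2.484 / 0.60)² = 17.14.
Round up to the next whole unit.

n = 18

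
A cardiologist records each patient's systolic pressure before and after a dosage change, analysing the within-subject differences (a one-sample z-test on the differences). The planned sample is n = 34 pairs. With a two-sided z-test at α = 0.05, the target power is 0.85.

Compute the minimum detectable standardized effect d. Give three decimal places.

Need Φ(δ − 1.960) = 0.85, so δ = 1.960 + 1.036 = 2.996.
(The second rejection-region term Φ(−δ − z_{α/2}) is negligible and dropped.)
δ = d·√n ⇒ d = δ/√n = 2.996/√34 = 0.5139.

d ≈ 0.514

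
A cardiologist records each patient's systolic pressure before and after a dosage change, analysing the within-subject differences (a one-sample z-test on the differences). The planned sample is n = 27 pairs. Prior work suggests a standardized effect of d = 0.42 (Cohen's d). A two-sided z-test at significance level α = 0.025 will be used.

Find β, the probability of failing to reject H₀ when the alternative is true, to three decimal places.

Noncentrality parameter: λ = d·√n = 0.42 × √27 = 2.1824
Two-sided α = 0.025 → critical value z_{0.0125} = 2.241.
Power = Φ(λ − 2.241) + Φ(−λ − 2.241) = Φ(-0.059) + Φ(-4.424) = 0.4765 + 0.0000 = 0.4765.
Type II error: β = 1 − power = 1 − 0.4765 = 0.5235.

β ≈ 0.524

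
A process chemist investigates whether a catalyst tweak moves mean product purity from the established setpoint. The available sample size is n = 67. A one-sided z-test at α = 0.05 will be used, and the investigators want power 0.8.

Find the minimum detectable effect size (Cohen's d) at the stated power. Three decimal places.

d ≈ 0.304

Need Φ(δ − 1.645) = 0.8, so δ = 1.645 + 0.842 = 2.486.
δ = d·√n ⇒ d = δ/√n = 2.486/√67 = 0.3038.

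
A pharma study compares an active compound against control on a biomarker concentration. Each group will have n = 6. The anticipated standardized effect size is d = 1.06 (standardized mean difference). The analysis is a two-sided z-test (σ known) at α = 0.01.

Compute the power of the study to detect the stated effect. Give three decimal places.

Noncentrality parameter: δ = d·√(n/2) = 1.06 × √(6/2) = 1.8360
Critical value for a two-sided test at α = 0.01: z_{α/2} = 2.576.
Power = Φ(δ − 2.576) + Φ(−δ − 2.576) = Φ(-0.740) + Φ(-4.412) = 0.2297 + 0.0000 = 0.2297.

Power ≈ 0.230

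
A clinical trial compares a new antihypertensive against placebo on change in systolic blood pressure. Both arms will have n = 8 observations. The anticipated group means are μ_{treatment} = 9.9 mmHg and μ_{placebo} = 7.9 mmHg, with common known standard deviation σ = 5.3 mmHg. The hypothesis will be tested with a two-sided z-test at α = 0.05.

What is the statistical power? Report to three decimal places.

Power ≈ 0.117

Standardized effect: d = |μ_{treatment} − μ_{placebo}| / σ = |9.9 − 7.9| / 5.3 = 0.3774
Noncentrality parameter: δ = d·√(n/2) = 0.3774 × √(8/2) = 0.7547
Two-sided α = 0.05 → critical value z_{0.025} = 1.960.
Power = Φ(δ − 1.960) + Φ(−δ − 1.960) = Φ(-1.205) + Φ(-2.715) = 0.1141 + 0.0033 = 0.1174.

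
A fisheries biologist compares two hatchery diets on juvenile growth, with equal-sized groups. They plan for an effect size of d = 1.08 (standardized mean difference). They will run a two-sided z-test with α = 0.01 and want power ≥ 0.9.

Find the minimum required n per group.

For power 0.9 need Φ(δ − z_{0.005}) = 0.9, so δ = z_{0.005} + z_{0.10} = 2.576 + 1.282 = 3.857.
(Ignoring the negligible lower-tail rejection probability gives the usual closed-form inversion.)
δ = d·√(n/2) ⇒ n = 2(δ/d)² = 2 × (3.857 / 1.08)² = 25.51.
Rounding up, n = 26 per group.

n = 26 per group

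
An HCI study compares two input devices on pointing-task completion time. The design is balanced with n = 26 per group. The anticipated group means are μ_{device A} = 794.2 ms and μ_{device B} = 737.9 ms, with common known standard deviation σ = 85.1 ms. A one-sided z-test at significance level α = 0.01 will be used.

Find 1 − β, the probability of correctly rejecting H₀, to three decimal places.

Power ≈ 0.524

Standardized effect: d = |μ_{device A} − μ_{device B}| / σ = |794.2 − 737.9| / 85.1 = 0.6616
Noncentrality parameter: δ = d·√(n/2) = 0.6616 × √(26/2) = 2.3853
One-sided α = 0.01 → critical value z_{0.01} = 2.326.
Power = P(Z > 2.326 − δ) = Φ(0.059) = 0.5235.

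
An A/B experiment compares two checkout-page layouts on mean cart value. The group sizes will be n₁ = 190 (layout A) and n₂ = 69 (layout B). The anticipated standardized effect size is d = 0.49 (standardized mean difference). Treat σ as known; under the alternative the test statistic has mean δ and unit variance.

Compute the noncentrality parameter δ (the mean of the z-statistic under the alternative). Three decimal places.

δ = d / √(1/n₁ + 1/n₂) = 0.49 / √(1/190 + 1/69) = 3.4862

δ ≈ 3.486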